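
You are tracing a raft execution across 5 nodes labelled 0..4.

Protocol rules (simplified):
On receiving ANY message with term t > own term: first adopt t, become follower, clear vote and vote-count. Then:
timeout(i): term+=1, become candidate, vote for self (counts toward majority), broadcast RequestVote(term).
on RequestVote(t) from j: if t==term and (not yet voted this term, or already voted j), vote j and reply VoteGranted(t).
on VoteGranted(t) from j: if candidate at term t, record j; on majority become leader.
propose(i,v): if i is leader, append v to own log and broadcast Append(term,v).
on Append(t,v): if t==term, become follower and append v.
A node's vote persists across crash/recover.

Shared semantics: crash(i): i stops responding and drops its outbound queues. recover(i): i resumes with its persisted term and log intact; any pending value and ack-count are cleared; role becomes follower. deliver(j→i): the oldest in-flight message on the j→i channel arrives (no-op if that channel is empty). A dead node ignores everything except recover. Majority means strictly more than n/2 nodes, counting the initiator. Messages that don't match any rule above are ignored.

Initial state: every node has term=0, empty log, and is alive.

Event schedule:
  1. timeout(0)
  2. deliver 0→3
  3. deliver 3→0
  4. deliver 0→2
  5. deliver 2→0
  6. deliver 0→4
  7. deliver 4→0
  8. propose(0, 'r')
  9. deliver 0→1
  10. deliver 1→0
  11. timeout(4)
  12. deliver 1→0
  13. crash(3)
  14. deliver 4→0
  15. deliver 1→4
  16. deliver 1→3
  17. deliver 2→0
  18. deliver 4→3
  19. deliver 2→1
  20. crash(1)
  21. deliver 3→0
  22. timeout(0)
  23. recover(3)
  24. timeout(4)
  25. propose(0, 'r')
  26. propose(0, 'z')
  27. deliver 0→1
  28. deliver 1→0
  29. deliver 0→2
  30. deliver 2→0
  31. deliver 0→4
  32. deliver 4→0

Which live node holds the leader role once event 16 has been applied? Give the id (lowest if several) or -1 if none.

step 1 timeout(0): 0={cand,t=1,log=-}
step 2 deliver 0→3: 3={foll,t=1,log=-}
step 3 deliver 3→0: —
step 4 deliver 0→2: 2={foll,t=1,log=-}
step 5 deliver 2→0: 0={lead,t=1,log=-}
step 6 deliver 0→4: 4={foll,t=1,log=-}
step 7 deliver 4→0: —
step 8 propose(0,'r'): 0={lead,t=1,log=r}
step 9 deliver 0→1: 1={foll,t=1,log=-}
step 10 deliver 1→0: —
step 11 timeout(4): 4={cand,t=2,log=-}
step 12 deliver 1→0: —
step 13 crash(3): 3={✗foll,t=1,log=-}
step 14 deliver 4→0: 0={foll,t=2,log=r}
step 15 deliver 1→4: —
step 16 deliver 1→3: —

-1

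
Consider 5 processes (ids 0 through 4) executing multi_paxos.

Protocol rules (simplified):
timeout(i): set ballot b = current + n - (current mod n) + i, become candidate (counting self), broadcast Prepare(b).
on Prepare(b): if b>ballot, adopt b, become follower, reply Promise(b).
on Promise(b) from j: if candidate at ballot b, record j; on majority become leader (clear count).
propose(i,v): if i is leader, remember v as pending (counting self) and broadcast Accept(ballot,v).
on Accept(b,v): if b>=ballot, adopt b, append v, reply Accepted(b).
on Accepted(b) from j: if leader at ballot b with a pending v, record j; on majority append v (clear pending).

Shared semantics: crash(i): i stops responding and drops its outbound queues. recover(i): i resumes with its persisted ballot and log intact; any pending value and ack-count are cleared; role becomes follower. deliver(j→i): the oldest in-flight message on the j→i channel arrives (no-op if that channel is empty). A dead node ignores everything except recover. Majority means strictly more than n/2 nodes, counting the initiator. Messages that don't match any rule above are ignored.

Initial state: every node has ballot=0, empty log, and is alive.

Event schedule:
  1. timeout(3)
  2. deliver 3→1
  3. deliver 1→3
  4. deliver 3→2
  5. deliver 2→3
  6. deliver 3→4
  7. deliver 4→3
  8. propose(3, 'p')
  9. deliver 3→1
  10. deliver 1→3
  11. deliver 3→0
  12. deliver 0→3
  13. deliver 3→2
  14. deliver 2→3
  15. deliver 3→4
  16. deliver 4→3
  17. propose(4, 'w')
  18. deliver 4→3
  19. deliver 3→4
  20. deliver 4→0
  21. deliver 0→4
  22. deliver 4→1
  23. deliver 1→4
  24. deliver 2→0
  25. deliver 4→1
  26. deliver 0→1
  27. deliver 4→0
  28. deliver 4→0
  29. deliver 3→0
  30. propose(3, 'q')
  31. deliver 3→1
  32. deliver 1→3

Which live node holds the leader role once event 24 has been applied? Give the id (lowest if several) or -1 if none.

3

1. timeout(3):  <3:cand b8 ->
2. deliver 3→1:  <1:foll b8 ->
3. deliver 1→3:  nop
4. deliver 3→2:  <2:foll b8 ->
5. deliver 2→3:  <3:lead b8 ->
6. deliver 3→4:  <4:foll b8 ->
7. deliver 4→3:  nop
8. propose(3,'p'):  nop
9. deliver 3→1:  <1:foll b8 p>
10. deliver 1→3:  nop
11. deliver 3→0:  <0:foll b8 ->
12. deliver 0→3:  nop
13. deliver 3→2:  <2:foll b8 p>
14. deliver 2→3:  <3:lead b8 p>
15. deliver 3→4:  <4:foll b8 p>
16. deliver 4→3:  nop
17. propose(4,'w'):  nop
18. deliver 4→3:  nop
19. deliver 3→4:  nop
20. deliver 4→0:  nop
21. deliver 0→4:  nop
22. deliver 4→1:  nop
23. deliver 1→4:  nop
24. deliver 2→0:  nop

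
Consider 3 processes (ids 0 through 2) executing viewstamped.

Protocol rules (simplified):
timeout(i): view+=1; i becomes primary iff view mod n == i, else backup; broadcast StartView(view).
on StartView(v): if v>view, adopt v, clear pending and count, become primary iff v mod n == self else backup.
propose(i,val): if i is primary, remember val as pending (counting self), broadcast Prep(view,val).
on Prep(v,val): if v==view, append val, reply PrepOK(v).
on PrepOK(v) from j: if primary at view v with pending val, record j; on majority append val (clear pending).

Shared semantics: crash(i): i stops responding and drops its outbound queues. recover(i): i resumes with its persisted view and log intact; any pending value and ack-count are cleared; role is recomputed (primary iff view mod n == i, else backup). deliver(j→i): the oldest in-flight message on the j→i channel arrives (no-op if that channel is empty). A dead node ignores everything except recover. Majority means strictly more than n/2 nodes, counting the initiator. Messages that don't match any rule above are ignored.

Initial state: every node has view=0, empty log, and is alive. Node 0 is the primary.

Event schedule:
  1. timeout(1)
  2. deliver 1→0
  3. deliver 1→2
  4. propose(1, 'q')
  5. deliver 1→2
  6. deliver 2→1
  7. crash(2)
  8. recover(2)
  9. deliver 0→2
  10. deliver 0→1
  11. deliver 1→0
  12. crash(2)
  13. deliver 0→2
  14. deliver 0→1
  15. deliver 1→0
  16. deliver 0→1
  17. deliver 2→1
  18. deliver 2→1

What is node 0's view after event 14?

e1 timeout(1): 1[prim,v=1,-]
e2 deliver 1→0: 0[back,v=1,-]
e3 deliver 1→2: 2[back,v=1,-]
e4 propose(1,'q'): ·
e5 deliver 1→2: 2[back,v=1,q]
e6 deliver 2→1: 1[prim,v=1,q]
e7 crash(2): 2[✗back,v=1,q]
e8 recover(2): 2[back,v=1,q]
e9 deliver 0→2: ·
e10 deliver 0→1: ·
e11 deliver 1→0: 0[back,v=1,q]
e12 crash(2): 2[✗back,v=1,q]
e13 deliver 0→2: ·
e14 deliver 0→1: ·

1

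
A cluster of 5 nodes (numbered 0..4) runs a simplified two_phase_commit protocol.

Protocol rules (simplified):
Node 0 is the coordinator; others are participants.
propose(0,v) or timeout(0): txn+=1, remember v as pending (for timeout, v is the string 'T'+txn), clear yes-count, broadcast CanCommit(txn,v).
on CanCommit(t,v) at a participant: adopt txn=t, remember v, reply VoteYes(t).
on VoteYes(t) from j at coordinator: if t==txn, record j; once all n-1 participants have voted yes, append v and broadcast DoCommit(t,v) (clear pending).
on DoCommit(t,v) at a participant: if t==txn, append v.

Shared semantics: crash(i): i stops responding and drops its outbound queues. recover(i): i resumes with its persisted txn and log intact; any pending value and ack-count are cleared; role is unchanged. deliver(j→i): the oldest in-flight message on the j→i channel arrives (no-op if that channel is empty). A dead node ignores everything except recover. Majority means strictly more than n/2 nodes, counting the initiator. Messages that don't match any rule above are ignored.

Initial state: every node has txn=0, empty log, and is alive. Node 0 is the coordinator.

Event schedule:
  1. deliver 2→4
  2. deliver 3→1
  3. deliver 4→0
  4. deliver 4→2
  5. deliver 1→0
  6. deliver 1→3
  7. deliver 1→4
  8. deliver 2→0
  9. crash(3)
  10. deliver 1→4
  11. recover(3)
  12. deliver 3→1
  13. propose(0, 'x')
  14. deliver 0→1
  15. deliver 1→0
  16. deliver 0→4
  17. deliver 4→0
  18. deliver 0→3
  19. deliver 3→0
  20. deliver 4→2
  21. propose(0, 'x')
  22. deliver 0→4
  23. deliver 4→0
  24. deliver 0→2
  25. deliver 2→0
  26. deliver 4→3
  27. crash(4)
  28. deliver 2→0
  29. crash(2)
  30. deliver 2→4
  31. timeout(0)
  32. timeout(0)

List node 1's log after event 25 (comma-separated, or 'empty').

empty

[1] deliver 2→4 → ∅
[2] deliver 3→1 → ∅
[3] deliver 4→0 → ∅
[4] deliver 4→2 → ∅
[5] deliver 1→0 → ∅
[6] deliver 1→3 → ∅
[7] deliver 1→4 → ∅
[8] deliver 2→0 → ∅
[9] crash(3) → N3(✗part t0 [-])
[10] deliver 1→4 → ∅
[11] recover(3) → N3(part t0 [-])
[12] deliver 3→1 → ∅
[13] propose(0,'x') → N0(coor t1 [-])
[14] deliver 0→1 → N1(part t1 [-])
[15] deliver 1→0 → ∅
[16] deliver 0→4 → N4(part t1 [-])
[17] deliver 4→0 → ∅
[18] deliver 0→3 → N3(part t1 [-])
[19] deliver 3→0 → ∅
[20] deliver 4→2 → ∅
[21] propose(0,'x') → N0(coor t2 [-])
[22] deliver 0→4 → N4(part t2 [-])
[23] deliver 4→0 → ∅
[24] deliver 0→2 → N2(part t1 [-])
[25] deliver 2→0 → ∅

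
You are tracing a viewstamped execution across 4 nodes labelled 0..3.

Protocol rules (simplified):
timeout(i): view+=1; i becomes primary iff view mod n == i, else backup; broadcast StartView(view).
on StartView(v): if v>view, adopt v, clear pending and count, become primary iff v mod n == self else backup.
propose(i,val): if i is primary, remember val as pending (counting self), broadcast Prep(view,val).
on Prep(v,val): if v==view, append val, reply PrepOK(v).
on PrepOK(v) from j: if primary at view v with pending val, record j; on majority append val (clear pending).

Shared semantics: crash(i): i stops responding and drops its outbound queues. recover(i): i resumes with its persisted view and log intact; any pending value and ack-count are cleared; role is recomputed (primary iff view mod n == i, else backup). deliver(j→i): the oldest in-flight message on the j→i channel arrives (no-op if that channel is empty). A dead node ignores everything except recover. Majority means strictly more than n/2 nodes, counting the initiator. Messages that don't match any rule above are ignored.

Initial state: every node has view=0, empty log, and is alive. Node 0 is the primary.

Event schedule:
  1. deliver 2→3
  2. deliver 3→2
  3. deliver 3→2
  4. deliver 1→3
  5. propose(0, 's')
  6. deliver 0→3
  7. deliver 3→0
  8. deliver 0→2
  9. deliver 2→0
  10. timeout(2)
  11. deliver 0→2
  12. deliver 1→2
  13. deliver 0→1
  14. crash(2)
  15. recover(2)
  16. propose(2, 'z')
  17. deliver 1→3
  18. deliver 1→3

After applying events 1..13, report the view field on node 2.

[1] deliver 2→3 → ∅
[2] deliver 3→2 → ∅
[3] deliver 3→2 → ∅
[4] deliver 1→3 → ∅
[5] propose(0,'s') → ∅
[6] deliver 0→3 → N3(back v0 [s])
[7] deliver 3→0 → ∅
[8] deliver 0→2 → N2(back v0 [s])
[9] deliver 2→0 → N0(prim v0 [s])
[10] timeout(2) → N2(back v1 [s])
[11] deliver 0→2 → ∅
[12] deliver 1→2 → ∅
[13] deliver 0→1 → N1(back v0 [s])

1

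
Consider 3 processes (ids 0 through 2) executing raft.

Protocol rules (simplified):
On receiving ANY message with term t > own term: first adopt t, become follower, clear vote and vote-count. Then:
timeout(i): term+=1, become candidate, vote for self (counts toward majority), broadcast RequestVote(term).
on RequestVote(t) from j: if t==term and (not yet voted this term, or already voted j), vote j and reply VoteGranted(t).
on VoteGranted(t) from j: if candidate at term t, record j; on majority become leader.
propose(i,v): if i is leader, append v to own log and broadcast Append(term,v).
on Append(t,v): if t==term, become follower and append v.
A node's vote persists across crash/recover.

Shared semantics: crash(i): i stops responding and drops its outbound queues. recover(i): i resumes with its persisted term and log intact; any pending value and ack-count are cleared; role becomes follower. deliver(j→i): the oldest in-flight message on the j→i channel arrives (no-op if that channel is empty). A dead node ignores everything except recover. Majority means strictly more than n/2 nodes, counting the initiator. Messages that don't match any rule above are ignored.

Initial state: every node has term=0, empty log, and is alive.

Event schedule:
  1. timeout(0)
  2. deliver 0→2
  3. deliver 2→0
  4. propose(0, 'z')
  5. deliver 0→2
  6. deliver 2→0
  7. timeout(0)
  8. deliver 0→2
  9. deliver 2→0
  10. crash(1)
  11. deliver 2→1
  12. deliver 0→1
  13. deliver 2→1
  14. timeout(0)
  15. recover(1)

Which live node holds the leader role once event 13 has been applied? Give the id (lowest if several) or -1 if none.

0

after 1 — timeout(0): n0:cand/t1/[-]
after 2 — deliver 0→2: n2:foll/t1/[-]
after 3 — deliver 2→0: n0:lead/t1/[-]
after 4 — propose(0,'z'): n0:lead/t1/[z]
after 5 — deliver 0→2: n2:foll/t1/[z]
after 6 — deliver 2→0: ·
after 7 — timeout(0): n0:cand/t2/[z]
after 8 — deliver 0→2: n2:foll/t2/[z]
after 9 — deliver 2→0: n0:lead/t2/[z]
after 10 — crash(1): n1:✗foll/t0/[-]
after 11 — deliver 2→1: ·
after 12 — deliver 0→1: ·
after 13 — deliver 2→1: ·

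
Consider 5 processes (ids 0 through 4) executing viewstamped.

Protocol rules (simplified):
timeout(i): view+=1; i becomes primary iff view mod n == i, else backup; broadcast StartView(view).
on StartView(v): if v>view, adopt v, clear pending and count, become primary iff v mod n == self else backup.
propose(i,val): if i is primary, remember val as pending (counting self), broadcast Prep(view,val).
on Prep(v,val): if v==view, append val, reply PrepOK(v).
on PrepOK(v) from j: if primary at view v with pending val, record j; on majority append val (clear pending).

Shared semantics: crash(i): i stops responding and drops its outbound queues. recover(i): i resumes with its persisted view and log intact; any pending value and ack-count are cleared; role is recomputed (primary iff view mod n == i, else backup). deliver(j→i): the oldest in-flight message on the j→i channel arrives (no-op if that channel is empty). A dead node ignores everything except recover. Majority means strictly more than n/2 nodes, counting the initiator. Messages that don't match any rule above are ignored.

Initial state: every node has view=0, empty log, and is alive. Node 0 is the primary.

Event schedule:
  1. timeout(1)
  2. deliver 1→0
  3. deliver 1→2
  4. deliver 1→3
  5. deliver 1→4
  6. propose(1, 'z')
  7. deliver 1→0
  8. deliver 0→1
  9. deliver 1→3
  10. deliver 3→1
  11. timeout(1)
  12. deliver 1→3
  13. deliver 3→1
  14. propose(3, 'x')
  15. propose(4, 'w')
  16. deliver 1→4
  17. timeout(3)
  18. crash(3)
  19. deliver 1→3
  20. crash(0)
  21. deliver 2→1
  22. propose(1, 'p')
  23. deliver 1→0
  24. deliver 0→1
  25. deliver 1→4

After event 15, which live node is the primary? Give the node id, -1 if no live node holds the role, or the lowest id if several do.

-1

step 1 timeout(1): 1={prim,v=1,log=-}
step 2 deliver 1→0: 0={back,v=1,log=-}
step 3 deliver 1→2: 2={back,v=1,log=-}
step 4 deliver 1→3: 3={back,v=1,log=-}
step 5 deliver 1→4: 4={back,v=1,log=-}
step 6 propose(1,'z'): —
step 7 deliver 1→0: 0={back,v=1,log=z}
step 8 deliver 0→1: —
step 9 deliver 1→3: 3={back,v=1,log=z}
step 10 deliver 3→1: 1={prim,v=1,log=z}
step 11 timeout(1): 1={back,v=2,log=z}
step 12 deliver 1→3: 3={back,v=2,log=z}
step 13 deliver 3→1: —
step 14 propose(3,'x'): —
step 15 propose(4,'w'): —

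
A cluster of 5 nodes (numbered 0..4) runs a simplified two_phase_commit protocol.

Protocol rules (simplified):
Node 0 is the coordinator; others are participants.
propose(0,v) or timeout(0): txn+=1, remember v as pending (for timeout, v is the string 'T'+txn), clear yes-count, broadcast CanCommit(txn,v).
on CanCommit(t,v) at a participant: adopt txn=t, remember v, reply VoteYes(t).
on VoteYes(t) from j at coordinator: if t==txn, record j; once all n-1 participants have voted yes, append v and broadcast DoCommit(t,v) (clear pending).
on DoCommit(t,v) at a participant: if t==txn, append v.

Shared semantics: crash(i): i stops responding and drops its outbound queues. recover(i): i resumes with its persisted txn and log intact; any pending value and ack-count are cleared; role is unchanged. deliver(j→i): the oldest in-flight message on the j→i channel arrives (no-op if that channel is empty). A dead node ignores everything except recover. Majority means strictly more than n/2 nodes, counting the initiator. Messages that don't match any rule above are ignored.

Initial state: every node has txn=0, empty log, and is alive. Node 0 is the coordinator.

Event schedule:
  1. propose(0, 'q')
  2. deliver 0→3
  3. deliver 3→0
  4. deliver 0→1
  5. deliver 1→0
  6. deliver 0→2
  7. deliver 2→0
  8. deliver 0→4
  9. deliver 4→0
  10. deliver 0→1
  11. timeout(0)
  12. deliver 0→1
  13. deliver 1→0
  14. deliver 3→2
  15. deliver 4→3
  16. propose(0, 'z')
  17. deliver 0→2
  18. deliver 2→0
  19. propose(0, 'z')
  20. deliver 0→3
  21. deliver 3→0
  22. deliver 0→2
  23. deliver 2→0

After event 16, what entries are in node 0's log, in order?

q

after 1 — propose(0,'q'): n0:coor/t1/[-]
after 2 — deliver 0→3: n3:part/t1/[-]
after 3 — deliver 3→0: ·
after 4 — deliver 0→1: n1:part/t1/[-]
after 5 — deliver 1→0: ·
after 6 — deliver 0→2: n2:part/t1/[-]
after 7 — deliver 2→0: ·
after 8 — deliver 0→4: n4:part/t1/[-]
after 9 — deliver 4→0: n0:coor/t1/[q]
after 10 — deliver 0→1: n1:part/t1/[q]
after 11 — timeout(0): n0:coor/t2/[q]
after 12 — deliver 0→1: n1:part/t2/[q]
after 13 — deliver 1→0: ·
after 14 — deliver 3→2: ·
after 15 — deliver 4→3: ·
after 16 — propose(0,'z'): n0:coor/t3/[q]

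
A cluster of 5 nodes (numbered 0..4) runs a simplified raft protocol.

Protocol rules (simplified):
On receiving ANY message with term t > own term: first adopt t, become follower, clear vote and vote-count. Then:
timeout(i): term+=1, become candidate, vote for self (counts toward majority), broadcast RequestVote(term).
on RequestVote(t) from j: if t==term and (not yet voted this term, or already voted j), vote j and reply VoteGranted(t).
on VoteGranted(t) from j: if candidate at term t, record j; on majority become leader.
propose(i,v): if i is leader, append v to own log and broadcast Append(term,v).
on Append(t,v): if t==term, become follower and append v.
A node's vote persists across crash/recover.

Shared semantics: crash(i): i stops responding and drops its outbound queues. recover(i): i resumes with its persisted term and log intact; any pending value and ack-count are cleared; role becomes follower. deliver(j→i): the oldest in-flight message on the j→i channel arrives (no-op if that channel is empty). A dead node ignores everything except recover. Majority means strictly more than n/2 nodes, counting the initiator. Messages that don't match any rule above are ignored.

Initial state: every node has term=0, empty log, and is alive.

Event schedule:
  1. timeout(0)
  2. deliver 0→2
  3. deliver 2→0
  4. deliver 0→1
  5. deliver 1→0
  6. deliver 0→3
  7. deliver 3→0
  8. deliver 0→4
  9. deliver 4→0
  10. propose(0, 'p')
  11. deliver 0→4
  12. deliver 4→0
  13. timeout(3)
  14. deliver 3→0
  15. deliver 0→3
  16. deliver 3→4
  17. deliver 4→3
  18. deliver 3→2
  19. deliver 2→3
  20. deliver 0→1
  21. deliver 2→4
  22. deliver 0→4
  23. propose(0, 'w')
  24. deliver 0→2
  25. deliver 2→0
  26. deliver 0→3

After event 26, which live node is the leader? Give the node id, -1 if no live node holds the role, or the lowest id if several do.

3

[1] timeout(0) → N0(cand t1 [-])
[2] deliver 0→2 → N2(foll t1 [-])
[3] deliver 2→0 → ∅
[4] deliver 0→1 → N1(foll t1 [-])
[5] deliver 1→0 → N0(lead t1 [-])
[6] deliver 0→3 → N3(foll t1 [-])
[7] deliver 3→0 → ∅
[8] deliver 0→4 → N4(foll t1 [-])
[9] deliver 4→0 → ∅
[10] propose(0,'p') → N0(lead t1 [p])
[11] deliver 0→4 → N4(foll t1 [p])
[12] deliver 4→0 → ∅
[13] timeout(3) → N3(cand t2 [-])
[14] deliver 3→0 → N0(foll t2 [p])
[15] deliver 0→3 → ∅
[16] deliver 3→4 → N4(foll t2 [p])
[17] deliver 4→3 → ∅
[18] deliver 3→2 → N2(foll t2 [-])
[19] deliver 2→3 → N3(lead t2 [-])
[20] deliver 0→1 → N1(foll t1 [p])
[21] deliver 2→4 → ∅
[22] deliver 0→4 → ∅
[23] propose(0,'w') → ∅
[24] deliver 0→2 → ∅
[25] deliver 2→0 → ∅
[26] deliver 0→3 → ∅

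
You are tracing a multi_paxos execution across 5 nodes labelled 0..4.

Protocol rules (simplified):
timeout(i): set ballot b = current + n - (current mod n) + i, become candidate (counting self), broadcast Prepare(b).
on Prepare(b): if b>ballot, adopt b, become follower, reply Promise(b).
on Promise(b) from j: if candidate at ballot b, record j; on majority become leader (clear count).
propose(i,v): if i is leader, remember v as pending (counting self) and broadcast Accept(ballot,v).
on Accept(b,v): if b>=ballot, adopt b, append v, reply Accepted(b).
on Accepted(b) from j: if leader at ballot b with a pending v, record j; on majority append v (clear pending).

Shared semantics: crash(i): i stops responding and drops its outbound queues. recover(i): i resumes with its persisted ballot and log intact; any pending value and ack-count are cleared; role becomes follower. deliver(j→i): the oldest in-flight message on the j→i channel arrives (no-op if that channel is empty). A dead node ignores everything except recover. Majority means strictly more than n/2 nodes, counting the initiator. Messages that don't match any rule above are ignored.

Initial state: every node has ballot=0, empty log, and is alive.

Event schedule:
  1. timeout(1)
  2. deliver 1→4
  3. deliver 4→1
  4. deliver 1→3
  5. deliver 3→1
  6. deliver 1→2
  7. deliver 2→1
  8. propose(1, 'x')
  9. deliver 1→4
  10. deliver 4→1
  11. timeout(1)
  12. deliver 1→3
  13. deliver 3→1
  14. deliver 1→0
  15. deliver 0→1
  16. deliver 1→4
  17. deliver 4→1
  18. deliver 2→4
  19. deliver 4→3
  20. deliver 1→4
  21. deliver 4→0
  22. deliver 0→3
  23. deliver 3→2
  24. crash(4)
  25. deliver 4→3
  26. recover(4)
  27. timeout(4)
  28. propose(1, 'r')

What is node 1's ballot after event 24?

11

after 1 — timeout(1): n1:cand/b6/[-]
after 2 — deliver 1→4: n4:foll/b6/[-]
after 3 — deliver 4→1: ·
after 4 — deliver 1→3: n3:foll/b6/[-]
after 5 — deliver 3→1: n1:lead/b6/[-]
after 6 — deliver 1→2: n2:foll/b6/[-]
after 7 — deliver 2→1: ·
after 8 — propose(1,'x'): ·
after 9 — deliver 1→4: n4:foll/b6/[x]
after 10 — deliver 4→1: ·
after 11 — timeout(1): n1:cand/b11/[-]
after 12 — deliver 1→3: n3:foll/b6/[x]
after 13 — deliver 3→1: ·
after 14 — deliver 1→0: n0:foll/b6/[-]
after 15 — deliver 0→1: ·
after 16 — deliver 1→4: n4:foll/b11/[x]
after 17 — deliver 4→1: ·
after 18 — deliver 2→4: ·
after 19 — deliver 4→3: ·
after 20 — deliver 1→4: ·
after 21 — deliver 4→0: ·
after 22 — deliver 0→3: ·
after 23 — deliver 3→2: ·
after 24 — crash(4): n4:✗foll/b11/[x]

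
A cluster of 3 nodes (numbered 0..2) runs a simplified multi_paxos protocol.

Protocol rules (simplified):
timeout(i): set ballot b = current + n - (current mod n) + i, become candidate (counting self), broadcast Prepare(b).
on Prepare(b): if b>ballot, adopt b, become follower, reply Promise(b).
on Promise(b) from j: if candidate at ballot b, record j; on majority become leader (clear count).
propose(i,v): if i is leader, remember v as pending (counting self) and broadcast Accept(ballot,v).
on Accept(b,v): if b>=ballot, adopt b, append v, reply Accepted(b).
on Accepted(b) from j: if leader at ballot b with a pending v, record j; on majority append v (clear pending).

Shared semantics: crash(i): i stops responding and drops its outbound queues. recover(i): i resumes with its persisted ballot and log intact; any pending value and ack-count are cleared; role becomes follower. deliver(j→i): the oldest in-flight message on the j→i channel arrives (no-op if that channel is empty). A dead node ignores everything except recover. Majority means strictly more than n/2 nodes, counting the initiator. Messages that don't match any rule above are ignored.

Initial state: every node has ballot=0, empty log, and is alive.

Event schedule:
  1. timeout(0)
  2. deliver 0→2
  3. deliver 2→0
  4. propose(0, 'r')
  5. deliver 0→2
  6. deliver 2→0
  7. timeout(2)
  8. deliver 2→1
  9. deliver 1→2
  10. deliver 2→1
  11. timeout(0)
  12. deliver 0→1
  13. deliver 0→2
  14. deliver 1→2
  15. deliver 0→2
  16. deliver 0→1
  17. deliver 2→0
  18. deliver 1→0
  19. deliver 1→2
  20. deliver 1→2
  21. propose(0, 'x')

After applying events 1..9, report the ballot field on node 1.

8

[1] timeout(0) → N0(cand b3 [-])
[2] deliver 0→2 → N2(foll b3 [-])
[3] deliver 2→0 → N0(lead b3 [-])
[4] propose(0,'r') → ∅
[5] deliver 0→2 → N2(foll b3 [r])
[6] deliver 2→0 → N0(lead b3 [r])
[7] timeout(2) → N2(cand b8 [r])
[8] deliver 2→1 → N1(foll b8 [-])
[9] deliver 1→2 → N2(lead b8 [r])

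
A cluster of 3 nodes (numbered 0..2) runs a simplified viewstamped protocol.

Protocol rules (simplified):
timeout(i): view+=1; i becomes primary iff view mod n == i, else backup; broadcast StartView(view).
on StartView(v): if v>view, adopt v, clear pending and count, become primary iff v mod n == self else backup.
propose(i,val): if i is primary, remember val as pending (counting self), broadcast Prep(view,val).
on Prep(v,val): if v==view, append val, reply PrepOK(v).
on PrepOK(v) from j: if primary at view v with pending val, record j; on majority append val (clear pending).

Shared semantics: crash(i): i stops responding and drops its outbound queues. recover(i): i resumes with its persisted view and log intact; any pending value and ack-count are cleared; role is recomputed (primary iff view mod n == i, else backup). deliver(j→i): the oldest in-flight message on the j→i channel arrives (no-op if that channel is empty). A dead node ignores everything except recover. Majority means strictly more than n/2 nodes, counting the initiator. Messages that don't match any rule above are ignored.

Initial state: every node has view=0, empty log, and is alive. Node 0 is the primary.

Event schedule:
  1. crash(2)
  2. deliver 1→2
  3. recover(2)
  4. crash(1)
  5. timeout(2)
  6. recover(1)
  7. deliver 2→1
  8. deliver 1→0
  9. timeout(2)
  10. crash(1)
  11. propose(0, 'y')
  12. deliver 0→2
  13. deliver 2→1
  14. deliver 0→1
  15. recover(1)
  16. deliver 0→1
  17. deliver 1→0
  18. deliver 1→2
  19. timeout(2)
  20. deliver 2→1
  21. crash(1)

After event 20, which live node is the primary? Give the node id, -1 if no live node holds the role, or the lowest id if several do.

0

1. crash(2):  <2:✗back v0 ->
2. deliver 1→2:  nop
3. recover(2):  <2:back v0 ->
4. crash(1):  <1:✗back v0 ->
5. timeout(2):  <2:back v1 ->
6. recover(1):  <1:back v0 ->
7. deliver 2→1:  <1:prim v1 ->
8. deliver 1→0:  nop
9. timeout(2):  <2:prim v2 ->
10. crash(1):  <1:✗prim v1 ->
11. propose(0,'y'):  nop
12. deliver 0→2:  nop
13. deliver 2→1:  nop
14. deliver 0→1:  nop
15. recover(1):  <1:prim v1 ->
16. deliver 0→1:  nop
17. deliver 1→0:  nop
18. deliver 1→2:  nop
19. timeout(2):  <2:back v3 ->
20. deliver 2→1:  <1:back v2 ->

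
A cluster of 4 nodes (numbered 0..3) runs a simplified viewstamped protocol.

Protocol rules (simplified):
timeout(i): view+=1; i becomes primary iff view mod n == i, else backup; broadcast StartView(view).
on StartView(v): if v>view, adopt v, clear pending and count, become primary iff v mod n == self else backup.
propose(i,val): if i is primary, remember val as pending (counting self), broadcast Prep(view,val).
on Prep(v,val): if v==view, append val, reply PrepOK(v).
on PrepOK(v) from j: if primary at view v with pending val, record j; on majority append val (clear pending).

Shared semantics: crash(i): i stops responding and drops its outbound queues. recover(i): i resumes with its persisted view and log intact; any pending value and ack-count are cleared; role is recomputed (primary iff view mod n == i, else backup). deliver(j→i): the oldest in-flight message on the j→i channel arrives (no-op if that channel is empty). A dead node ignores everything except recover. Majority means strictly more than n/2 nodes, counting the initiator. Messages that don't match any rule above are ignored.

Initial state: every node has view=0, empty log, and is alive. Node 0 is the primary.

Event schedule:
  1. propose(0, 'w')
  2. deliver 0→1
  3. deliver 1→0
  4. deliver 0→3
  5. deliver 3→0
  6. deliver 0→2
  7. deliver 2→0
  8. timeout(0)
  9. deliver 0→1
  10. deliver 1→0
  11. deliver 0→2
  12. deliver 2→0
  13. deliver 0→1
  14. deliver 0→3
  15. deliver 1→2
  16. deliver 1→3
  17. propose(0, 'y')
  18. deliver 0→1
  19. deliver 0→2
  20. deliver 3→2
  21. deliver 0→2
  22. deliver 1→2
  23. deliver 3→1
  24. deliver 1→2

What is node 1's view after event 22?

[1] propose(0,'w') → ∅
[2] deliver 0→1 → N1(back v0 [w])
[3] deliver 1→0 → ∅
[4] deliver 0→3 → N3(back v0 [w])
[5] deliver 3→0 → N0(prim v0 [w])
[6] deliver 0→2 → N2(back v0 [w])
[7] deliver 2→0 → ∅
[8] timeout(0) → N0(back v1 [w])
[9] deliver 0→1 → N1(prim v1 [w])
[10] deliver 1→0 → ∅
[11] deliver 0→2 → N2(back v1 [w])
[12] deliver 2→0 → ∅
[13] deliver 0→1 → ∅
[14] deliver 0→3 → N3(back v1 [w])
[15] deliver 1→2 → ∅
[16] deliver 1→3 → ∅
[17] propose(0,'y') → ∅
[18] deliver 0→1 → ∅
[19] deliver 0→2 → ∅
[20] deliver 3→2 → ∅
[21] deliver 0→2 → ∅
[22] deliver 1→2 → ∅

1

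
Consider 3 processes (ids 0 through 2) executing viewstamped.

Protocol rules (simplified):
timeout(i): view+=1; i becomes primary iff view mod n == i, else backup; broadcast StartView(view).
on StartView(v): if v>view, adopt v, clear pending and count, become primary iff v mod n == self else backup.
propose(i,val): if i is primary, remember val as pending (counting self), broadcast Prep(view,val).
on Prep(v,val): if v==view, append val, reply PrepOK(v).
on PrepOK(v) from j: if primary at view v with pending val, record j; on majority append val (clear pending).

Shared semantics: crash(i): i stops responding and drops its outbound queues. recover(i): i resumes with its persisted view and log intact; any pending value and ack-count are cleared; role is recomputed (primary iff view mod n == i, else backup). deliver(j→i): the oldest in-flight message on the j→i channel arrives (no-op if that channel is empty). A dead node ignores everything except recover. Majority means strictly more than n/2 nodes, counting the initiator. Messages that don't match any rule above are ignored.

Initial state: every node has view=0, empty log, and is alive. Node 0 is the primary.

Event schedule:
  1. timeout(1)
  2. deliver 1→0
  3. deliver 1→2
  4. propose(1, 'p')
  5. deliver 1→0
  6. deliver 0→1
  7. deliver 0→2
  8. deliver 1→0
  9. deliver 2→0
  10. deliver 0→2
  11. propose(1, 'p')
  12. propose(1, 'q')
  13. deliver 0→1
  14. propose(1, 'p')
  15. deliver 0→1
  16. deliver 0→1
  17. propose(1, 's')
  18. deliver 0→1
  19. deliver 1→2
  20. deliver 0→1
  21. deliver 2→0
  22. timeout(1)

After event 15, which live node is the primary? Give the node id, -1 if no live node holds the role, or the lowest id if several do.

e1 timeout(1): 1[prim,v=1,-]
e2 deliver 1→0: 0[back,v=1,-]
e3 deliver 1→2: 2[back,v=1,-]
e4 propose(1,'p'): ·
e5 deliver 1→0: 0[back,v=1,p]
e6 deliver 0→1: 1[prim,v=1,p]
e7 deliver 0→2: ·
e8 deliver 1→0: ·
e9 deliver 2→0: ·
e10 deliver 0→2: ·
e11 propose(1,'p'): ·
e12 propose(1,'q'): ·
e13 deliver 0→1: ·
e14 propose(1,'p'): ·
e15 deliver 0→1: ·

1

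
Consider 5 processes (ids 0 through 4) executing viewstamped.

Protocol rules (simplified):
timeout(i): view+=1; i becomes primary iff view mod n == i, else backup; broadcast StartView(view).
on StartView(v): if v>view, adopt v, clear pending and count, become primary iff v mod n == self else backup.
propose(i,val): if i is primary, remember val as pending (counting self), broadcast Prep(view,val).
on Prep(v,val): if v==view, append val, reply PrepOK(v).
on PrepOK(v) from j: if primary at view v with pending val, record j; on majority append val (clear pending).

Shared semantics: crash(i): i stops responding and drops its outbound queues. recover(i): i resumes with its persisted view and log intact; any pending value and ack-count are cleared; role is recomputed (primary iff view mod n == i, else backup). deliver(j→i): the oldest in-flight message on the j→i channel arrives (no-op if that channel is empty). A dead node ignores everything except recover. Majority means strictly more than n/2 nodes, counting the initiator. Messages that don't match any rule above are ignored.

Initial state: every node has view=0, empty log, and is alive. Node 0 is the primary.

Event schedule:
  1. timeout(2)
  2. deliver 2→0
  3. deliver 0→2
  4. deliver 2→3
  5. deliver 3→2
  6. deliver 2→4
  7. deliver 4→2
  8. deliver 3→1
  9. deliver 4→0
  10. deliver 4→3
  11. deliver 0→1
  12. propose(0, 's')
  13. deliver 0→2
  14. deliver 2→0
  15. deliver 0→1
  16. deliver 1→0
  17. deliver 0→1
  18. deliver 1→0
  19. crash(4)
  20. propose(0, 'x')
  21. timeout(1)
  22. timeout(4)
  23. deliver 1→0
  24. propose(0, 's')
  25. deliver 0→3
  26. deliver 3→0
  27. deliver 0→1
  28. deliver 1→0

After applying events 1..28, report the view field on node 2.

1

e1 timeout(2): 2[back,v=1,-]
e2 deliver 2→0: 0[back,v=1,-]
e3 deliver 0→2: ·
e4 deliver 2→3: 3[back,v=1,-]
e5 deliver 3→2: ·
e6 deliver 2→4: 4[back,v=1,-]
e7 deliver 4→2: ·
e8 deliver 3→1: ·
e9 deliver 4→0: ·
e10 deliver 4→3: ·
e11 deliver 0→1: ·
e12 propose(0,'s'): ·
e13 deliver 0→2: ·
e14 deliver 2→0: ·
e15 deliver 0→1: ·
e16 deliver 1→0: ·
e17 deliver 0→1: ·
e18 deliver 1→0: ·
e19 crash(4): 4[✗back,v=1,-]
e20 propose(0,'x'): ·
e21 timeout(1): 1[prim,v=1,-]
e22 timeout(4): ·
e23 deliver 1→0: ·
e24 propose(0,'s'): ·
e25 deliver 0→3: ·
e26 deliver 3→0: ·
e27 deliver 0→1: ·
e28 deliver 1→0: ·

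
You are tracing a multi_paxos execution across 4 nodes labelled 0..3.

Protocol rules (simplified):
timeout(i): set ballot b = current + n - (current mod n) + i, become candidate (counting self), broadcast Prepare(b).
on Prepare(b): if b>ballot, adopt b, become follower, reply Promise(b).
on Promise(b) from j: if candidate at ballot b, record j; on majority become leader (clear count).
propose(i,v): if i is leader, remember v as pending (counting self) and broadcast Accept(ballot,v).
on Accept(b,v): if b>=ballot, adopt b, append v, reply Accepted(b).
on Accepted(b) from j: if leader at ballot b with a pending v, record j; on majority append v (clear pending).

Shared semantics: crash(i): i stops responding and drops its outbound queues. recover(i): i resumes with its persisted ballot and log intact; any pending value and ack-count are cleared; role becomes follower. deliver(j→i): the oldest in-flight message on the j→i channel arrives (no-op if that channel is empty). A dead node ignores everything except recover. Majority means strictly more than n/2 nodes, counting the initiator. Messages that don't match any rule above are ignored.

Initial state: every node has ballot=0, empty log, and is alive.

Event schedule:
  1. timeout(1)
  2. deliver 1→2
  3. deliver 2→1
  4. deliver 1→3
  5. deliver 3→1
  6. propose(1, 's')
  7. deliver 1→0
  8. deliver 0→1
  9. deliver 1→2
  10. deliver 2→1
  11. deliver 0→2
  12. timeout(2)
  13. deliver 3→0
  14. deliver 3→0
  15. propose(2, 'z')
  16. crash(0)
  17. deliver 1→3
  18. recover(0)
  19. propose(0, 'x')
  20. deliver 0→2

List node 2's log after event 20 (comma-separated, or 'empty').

step 1 timeout(1): 1={cand,b=5,log=-}
step 2 deliver 1→2: 2={foll,b=5,log=-}
step 3 deliver 2→1: —
step 4 deliver 1→3: 3={foll,b=5,log=-}
step 5 deliver 3→1: 1={lead,b=5,log=-}
step 6 propose(1,'s'): —
step 7 deliver 1→0: 0={foll,b=5,log=-}
step 8 deliver 0→1: —
step 9 deliver 1→2: 2={foll,b=5,log=s}
step 10 deliver 2→1: —
step 11 deliver 0→2: —
step 12 timeout(2): 2={cand,b=10,log=s}
step 13 deliver 3→0: —
step 14 deliver 3→0: —
step 15 propose(2,'z'): —
step 16 crash(0): 0={✗foll,b=5,log=-}
step 17 deliver 1→3: 3={foll,b=5,log=s}
step 18 recover(0): 0={foll,b=5,log=-}
step 19 propose(0,'x'): —
step 20 deliver 0→2: —

s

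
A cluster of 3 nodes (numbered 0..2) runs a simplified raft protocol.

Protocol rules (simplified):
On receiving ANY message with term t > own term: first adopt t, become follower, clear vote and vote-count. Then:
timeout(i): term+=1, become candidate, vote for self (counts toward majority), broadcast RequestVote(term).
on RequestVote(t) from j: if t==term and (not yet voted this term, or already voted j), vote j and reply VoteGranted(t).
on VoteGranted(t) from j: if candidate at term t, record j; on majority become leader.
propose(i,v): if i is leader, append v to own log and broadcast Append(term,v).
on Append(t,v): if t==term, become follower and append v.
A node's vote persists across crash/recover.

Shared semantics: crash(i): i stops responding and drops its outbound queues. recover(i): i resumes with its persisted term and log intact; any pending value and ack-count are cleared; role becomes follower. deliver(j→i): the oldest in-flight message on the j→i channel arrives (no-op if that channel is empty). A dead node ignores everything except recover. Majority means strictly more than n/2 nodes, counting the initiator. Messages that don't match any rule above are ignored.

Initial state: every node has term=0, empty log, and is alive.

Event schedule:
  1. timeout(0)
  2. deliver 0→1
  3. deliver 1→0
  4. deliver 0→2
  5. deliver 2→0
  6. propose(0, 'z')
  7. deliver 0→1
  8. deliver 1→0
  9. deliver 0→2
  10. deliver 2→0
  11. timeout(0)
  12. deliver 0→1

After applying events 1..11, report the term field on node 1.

1

after 1 — timeout(0): n0:cand/t1/[-]
after 2 — deliver 0→1: n1:foll/t1/[-]
after 3 — deliver 1→0: n0:lead/t1/[-]
after 4 — deliver 0→2: n2:foll/t1/[-]
after 5 — deliver 2→0: ·
after 6 — propose(0,'z'): n0:lead/t1/[z]
after 7 — deliver 0→1: n1:foll/t1/[z]
after 8 — deliver 1→0: ·
after 9 — deliver 0→2: n2:foll/t1/[z]
after 10 — deliver 2→0: ·
after 11 — timeout(0): n0:cand/t2/[z]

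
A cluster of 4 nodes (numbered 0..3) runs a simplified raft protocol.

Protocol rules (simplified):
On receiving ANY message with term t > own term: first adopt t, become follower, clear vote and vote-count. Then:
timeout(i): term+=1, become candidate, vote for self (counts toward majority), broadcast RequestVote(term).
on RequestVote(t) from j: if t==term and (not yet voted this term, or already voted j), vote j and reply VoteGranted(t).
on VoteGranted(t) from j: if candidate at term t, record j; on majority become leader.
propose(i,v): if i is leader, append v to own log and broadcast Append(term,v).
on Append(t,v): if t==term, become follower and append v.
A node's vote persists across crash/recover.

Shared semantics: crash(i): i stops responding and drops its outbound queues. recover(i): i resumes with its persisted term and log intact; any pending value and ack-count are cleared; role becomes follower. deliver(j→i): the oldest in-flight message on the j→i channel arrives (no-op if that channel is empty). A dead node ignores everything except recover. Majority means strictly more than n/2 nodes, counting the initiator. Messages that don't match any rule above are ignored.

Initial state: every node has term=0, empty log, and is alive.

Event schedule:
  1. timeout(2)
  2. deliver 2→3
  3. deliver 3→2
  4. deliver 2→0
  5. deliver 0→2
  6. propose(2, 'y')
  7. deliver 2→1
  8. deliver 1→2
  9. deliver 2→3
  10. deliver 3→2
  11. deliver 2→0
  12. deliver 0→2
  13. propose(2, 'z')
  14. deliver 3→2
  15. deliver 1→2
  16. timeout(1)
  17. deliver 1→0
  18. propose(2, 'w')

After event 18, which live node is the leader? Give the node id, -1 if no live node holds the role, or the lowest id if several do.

2

1. timeout(2):  <2:cand t1 ->
2. deliver 2→3:  <3:foll t1 ->
3. deliver 3→2:  nop
4. deliver 2→0:  <0:foll t1 ->
5. deliver 0→2:  <2:lead t1 ->
6. propose(2,'y'):  <2:lead t1 y>
7. deliver 2→1:  <1:foll t1 ->
8. deliver 1→2:  nop
9. deliver 2→3:  <3:foll t1 y>
10. deliver 3→2:  nop
11. deliver 2→0:  <0:foll t1 y>
12. deliver 0→2:  nop
13. propose(2,'z'):  <2:lead t1 y,z>
14. deliver 3→2:  nop
15. deliver 1→2:  nop
16. timeout(1):  <1:cand t2 ->
17. deliver 1→0:  <0:foll t2 y>
18. propose(2,'w'):  <2:lead t1 y,z,w>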